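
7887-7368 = 519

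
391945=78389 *5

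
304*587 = 178448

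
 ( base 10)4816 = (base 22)9KK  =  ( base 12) 2954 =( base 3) 20121101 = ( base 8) 11320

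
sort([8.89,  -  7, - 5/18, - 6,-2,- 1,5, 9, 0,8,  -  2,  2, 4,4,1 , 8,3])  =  [-7,  -  6,  -  2, - 2,-1, - 5/18 , 0, 1,2,3,4, 4,5, 8,8,8.89, 9] 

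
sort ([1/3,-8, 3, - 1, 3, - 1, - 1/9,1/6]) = [ - 8,-1, - 1, - 1/9,1/6, 1/3,  3, 3 ]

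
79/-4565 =-1 + 4486/4565 = -  0.02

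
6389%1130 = 739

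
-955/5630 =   -  1 + 935/1126 = -0.17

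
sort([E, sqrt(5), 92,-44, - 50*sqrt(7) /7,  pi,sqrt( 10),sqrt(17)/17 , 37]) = [-44,- 50*sqrt(7 )/7  ,  sqrt( 17)/17, sqrt(5), E, pi, sqrt( 10 ), 37, 92 ]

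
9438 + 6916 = 16354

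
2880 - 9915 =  - 7035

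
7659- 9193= - 1534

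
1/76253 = 1/76253  =  0.00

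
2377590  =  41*57990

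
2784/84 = 232/7 = 33.14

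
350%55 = 20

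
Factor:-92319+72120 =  - 20199 = - 3^1*6733^1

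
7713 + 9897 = 17610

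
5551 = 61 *91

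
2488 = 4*622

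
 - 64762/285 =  - 64762/285 = - 227.24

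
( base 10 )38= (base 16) 26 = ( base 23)1F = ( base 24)1E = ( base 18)22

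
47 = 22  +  25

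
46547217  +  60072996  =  106620213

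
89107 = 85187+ 3920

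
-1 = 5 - 6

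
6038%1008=998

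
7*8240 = 57680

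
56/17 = 3 + 5/17 = 3.29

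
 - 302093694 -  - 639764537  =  337670843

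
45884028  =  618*74246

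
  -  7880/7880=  - 1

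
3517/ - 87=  - 41 + 50/87 = - 40.43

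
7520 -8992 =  - 1472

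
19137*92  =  1760604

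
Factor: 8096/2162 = 176/47 = 2^4*11^1*47^( - 1 ) 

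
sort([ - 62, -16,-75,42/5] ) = [ - 75, - 62, - 16,42/5]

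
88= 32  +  56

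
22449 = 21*1069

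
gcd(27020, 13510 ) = 13510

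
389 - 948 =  - 559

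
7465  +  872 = 8337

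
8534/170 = 50 + 1/5  =  50.20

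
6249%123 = 99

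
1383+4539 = 5922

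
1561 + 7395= 8956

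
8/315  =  8/315 =0.03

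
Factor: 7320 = 2^3 *3^1*5^1*61^1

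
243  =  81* 3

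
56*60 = 3360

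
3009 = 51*59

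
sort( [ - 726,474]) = [- 726, 474]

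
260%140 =120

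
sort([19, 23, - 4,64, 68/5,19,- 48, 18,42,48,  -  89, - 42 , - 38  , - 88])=[- 89, - 88, - 48, - 42, - 38, - 4, 68/5,18, 19,19 , 23,  42 , 48,  64]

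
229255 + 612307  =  841562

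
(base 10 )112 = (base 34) 3A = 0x70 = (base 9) 134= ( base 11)a2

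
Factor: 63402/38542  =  3^1*7^(-1) * 2753^ (-1) * 10567^1  =  31701/19271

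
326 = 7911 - 7585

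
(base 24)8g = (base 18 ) ba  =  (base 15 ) dd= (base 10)208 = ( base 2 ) 11010000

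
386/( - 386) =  - 1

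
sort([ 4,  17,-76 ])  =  [ - 76, 4,  17]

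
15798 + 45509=61307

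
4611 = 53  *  87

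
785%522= 263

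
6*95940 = 575640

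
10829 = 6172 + 4657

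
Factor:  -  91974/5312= - 2^( -5)*3^1*83^(-1 ) * 15329^1  =  - 45987/2656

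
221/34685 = 221/34685 = 0.01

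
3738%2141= 1597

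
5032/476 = 10 + 4/7 = 10.57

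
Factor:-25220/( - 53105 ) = 388/817 = 2^2*19^ ( -1) *43^( - 1 )*97^1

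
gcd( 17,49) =1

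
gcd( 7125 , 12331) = 19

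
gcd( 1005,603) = 201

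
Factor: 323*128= 2^7*17^1*19^1= 41344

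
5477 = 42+5435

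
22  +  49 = 71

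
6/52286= 3/26143=0.00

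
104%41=22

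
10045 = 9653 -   -  392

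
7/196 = 1/28 = 0.04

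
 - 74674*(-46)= 3435004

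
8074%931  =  626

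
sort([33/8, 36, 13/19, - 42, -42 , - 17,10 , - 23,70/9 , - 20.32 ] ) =[ - 42, - 42, - 23,-20.32,  -  17,13/19,33/8,70/9, 10 , 36 ]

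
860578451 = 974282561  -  113704110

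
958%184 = 38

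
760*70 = 53200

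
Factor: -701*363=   -  3^1 * 11^2*701^1= - 254463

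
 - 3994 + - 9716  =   - 13710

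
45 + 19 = 64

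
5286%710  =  316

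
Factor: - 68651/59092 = - 2^( - 2)*17^( - 1 ) * 79^1 = - 79/68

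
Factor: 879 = 3^1 * 293^1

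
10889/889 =10889/889= 12.25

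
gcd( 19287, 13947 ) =3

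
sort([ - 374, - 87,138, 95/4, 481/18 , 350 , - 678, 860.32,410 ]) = [ - 678, - 374, - 87, 95/4, 481/18,138,350, 410, 860.32] 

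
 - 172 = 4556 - 4728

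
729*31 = 22599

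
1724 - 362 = 1362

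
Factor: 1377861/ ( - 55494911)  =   - 3^1*19^1*23^1*1051^1*55494911^( - 1)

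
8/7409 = 8/7409 = 0.00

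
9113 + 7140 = 16253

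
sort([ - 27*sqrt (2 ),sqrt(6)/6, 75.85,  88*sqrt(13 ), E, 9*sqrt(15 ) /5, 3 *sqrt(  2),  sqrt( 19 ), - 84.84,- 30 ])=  [ - 84.84,  -  27  *sqrt( 2 ), - 30, sqrt (6 ) /6,  E,3  *  sqrt(2),sqrt( 19 ), 9*sqrt(15)/5, 75.85, 88* sqrt ( 13 ) ] 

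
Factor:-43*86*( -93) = 2^1 * 3^1*31^1*43^2 =343914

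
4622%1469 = 215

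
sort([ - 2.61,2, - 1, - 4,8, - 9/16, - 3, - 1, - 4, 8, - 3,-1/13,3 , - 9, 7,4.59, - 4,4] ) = [ - 9, - 4 , - 4, - 4,  -  3, - 3, -2.61, - 1, - 1, - 9/16, - 1/13,2,  3, 4,4.59, 7 , 8,8]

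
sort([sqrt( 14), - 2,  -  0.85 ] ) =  [  -  2,-0.85, sqrt(14 )] 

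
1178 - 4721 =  - 3543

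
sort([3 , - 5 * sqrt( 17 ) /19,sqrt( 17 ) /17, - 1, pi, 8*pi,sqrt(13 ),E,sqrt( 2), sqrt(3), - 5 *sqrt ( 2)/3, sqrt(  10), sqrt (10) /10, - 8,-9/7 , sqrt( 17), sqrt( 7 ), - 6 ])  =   [ -8, - 6,  -  5*sqrt(2 ) /3, - 9/7, - 5*sqrt(17)/19, - 1, sqrt(17 )/17,sqrt( 10 ) /10,  sqrt ( 2 ),sqrt(3),  sqrt(7 ), E , 3, pi, sqrt(10 ),sqrt(13), sqrt (17), 8*pi]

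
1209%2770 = 1209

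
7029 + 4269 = 11298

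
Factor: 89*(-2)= - 178= - 2^1 * 89^1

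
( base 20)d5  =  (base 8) 411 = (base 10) 265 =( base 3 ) 100211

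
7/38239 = 7/38239=0.00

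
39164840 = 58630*668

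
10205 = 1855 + 8350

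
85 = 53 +32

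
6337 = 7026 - 689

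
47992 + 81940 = 129932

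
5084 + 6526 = 11610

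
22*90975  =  2001450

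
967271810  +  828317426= 1795589236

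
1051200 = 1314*800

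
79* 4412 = 348548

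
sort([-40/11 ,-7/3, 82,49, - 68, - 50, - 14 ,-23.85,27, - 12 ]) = [  -  68,  -  50, - 23.85, -14,-12, -40/11, - 7/3,27, 49 , 82 ] 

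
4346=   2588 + 1758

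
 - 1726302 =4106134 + -5832436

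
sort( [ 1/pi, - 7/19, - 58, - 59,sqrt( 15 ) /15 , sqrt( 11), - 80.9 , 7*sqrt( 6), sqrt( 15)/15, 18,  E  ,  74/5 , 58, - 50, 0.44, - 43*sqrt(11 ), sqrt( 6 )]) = [ - 43*sqrt(11), - 80.9, - 59, - 58, - 50, - 7/19, sqrt( 15 ) /15, sqrt( 15)/15 , 1/pi, 0.44, sqrt(6),  E, sqrt( 11),74/5 , 7*sqrt( 6 ), 18, 58] 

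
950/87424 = 475/43712= 0.01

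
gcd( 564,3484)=4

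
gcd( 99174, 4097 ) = 1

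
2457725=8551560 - 6093835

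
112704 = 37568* 3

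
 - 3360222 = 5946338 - 9306560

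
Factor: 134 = 2^1*67^1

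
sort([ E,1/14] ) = [1/14,E ]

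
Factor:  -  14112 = -2^5*3^2 * 7^2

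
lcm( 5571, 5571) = 5571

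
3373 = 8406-5033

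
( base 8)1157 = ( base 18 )1gb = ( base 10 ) 623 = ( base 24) 11N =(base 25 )on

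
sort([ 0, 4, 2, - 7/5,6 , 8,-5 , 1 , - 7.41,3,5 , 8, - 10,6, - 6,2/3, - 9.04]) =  [  -  10, - 9.04, - 7.41 , - 6, - 5 ,  -  7/5,0,  2/3,1, 2,3  ,  4, 5, 6 , 6, 8,8]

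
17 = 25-8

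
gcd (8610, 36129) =3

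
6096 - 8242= - 2146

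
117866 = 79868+37998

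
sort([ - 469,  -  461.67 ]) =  [- 469, - 461.67 ]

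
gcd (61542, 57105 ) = 9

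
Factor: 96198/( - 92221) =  - 2^1*3^1  *16033^1 *92221^( - 1 )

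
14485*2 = 28970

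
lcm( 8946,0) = 0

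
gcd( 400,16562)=2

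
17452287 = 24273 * 719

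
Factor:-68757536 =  - 2^5*53^1*71^1*571^1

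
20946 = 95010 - 74064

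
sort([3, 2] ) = [2, 3]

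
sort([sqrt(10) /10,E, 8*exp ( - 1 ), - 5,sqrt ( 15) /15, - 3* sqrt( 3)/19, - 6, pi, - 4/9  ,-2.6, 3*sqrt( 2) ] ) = [ - 6, - 5 , - 2.6, - 4/9,-3*sqrt (3 ) /19,sqrt(15)/15 , sqrt( 10) /10, E,8*exp( - 1),pi,3*sqrt(2)] 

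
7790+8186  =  15976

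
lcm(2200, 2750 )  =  11000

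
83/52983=83/52983 = 0.00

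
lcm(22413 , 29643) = 918933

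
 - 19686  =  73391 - 93077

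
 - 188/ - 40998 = 94/20499 = 0.00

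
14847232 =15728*944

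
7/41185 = 7/41185 = 0.00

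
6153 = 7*879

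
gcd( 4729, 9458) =4729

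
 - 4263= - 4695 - - 432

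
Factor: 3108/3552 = 2^(-3)*7^1 = 7/8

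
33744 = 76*444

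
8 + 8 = 16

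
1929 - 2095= - 166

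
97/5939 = 97/5939 = 0.02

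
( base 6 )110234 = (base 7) 35503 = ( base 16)23CE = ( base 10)9166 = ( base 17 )1ec3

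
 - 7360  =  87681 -95041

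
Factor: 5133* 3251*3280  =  54734616240= 2^4*3^1*5^1*29^1*41^1 *59^1*3251^1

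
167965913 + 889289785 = 1057255698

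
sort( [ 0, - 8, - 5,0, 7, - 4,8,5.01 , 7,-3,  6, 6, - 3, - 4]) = [ - 8, - 5,-4,-4,  -  3, - 3, 0, 0, 5.01, 6 , 6,7, 7, 8 ] 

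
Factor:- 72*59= -4248 = - 2^3*3^2*59^1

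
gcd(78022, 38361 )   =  1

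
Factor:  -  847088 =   -  2^4*11^1 *4813^1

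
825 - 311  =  514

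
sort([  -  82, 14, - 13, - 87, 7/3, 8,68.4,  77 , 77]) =[ - 87, - 82, - 13, 7/3,8,14, 68.4 , 77, 77]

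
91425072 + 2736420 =94161492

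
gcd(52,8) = 4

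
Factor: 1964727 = 3^2*199^1 * 1097^1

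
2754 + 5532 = 8286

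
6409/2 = 3204+1/2=3204.50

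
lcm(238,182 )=3094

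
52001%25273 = 1455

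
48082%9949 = 8286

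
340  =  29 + 311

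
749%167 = 81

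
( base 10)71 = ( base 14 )51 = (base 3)2122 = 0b1000111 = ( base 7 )131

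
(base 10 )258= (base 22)bg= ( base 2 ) 100000010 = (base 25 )a8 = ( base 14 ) 146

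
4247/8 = 4247/8 = 530.88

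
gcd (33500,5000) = 500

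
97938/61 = 1605 + 33/61 = 1605.54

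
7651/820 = 9 +271/820 = 9.33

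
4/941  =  4/941= 0.00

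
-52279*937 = - 48985423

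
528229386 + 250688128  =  778917514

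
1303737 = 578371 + 725366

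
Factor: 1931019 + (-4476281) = - 2^1*1272631^1 = - 2545262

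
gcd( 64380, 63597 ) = 87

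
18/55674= 1/3093 = 0.00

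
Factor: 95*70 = 2^1*  5^2 *7^1*19^1 = 6650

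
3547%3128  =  419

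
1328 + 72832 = 74160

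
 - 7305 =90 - 7395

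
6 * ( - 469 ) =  - 2814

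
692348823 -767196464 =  - 74847641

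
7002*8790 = 61547580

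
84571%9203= 1744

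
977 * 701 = 684877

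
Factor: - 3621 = - 3^1*17^1*71^1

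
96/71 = 1  +  25/71 = 1.35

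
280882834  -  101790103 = 179092731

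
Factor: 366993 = 3^2*11^2*337^1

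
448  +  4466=4914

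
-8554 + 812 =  - 7742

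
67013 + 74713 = 141726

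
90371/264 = 90371/264 = 342.31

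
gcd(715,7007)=143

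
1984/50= 39 +17/25 = 39.68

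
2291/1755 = 2291/1755 = 1.31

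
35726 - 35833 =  - 107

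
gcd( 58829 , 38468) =1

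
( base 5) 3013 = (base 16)17F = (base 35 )ax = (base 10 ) 383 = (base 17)159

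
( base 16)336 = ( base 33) ou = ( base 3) 1010110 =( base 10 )822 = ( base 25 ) 17M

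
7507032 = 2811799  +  4695233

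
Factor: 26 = 2^1*13^1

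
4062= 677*6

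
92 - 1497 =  - 1405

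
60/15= 4 = 4.00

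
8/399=8/399 = 0.02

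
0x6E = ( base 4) 1232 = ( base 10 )110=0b1101110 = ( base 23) 4I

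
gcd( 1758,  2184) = 6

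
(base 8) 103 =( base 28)2b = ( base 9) 74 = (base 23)2l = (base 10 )67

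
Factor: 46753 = 7^1*6679^1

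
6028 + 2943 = 8971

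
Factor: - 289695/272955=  - 623/587 = -  7^1*89^1*587^(-1 ) 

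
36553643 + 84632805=121186448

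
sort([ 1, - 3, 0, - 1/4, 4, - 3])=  [  -  3,  -  3, - 1/4, 0, 1, 4]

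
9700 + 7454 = 17154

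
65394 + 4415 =69809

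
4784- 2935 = 1849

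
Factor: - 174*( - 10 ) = 2^2*3^1 * 5^1* 29^1 = 1740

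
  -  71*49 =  - 3479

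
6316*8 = 50528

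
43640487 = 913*47799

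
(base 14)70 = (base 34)2U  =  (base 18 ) 58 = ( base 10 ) 98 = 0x62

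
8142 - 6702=1440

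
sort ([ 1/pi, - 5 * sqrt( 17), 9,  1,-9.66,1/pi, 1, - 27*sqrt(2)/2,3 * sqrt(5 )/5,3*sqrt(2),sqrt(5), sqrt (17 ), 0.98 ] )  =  [ - 5*sqrt( 17 ), - 27*  sqrt(2)/2 , - 9.66,1/pi,1/pi , 0.98,1,1,3 * sqrt( 5) /5, sqrt( 5),sqrt( 17),3* sqrt(2),  9]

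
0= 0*8188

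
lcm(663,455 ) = 23205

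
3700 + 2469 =6169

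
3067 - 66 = 3001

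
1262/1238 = 631/619  =  1.02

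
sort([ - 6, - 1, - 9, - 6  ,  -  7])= [ - 9,-7,-6,-6, - 1] 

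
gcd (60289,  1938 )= 1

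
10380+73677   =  84057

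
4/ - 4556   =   - 1  +  1138/1139 = - 0.00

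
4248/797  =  5+263/797 = 5.33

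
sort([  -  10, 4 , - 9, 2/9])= [ - 10, - 9, 2/9, 4 ] 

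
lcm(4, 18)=36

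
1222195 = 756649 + 465546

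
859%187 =111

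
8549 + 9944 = 18493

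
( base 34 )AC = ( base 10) 352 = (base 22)G0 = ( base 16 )160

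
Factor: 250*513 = 2^1 * 3^3* 5^3* 19^1  =  128250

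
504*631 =318024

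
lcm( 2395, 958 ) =4790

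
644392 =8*80549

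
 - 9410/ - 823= 11 + 357/823 = 11.43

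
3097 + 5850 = 8947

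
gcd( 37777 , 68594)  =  1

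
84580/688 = 122  +  161/172=122.94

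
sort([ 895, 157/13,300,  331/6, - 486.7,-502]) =[ -502, - 486.7,157/13,331/6,  300,895 ]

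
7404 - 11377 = -3973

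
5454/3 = 1818= 1818.00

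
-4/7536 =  - 1 + 1883/1884=- 0.00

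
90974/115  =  90974/115 = 791.08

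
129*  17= 2193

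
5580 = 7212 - 1632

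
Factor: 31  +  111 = 142=2^1*71^1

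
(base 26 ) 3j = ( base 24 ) 41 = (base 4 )1201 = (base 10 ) 97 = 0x61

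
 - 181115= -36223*5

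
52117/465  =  52117/465=112.08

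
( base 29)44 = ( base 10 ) 120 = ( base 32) 3O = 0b1111000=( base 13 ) 93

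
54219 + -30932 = 23287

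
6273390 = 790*7941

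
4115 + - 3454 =661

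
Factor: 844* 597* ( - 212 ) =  - 106820016 = - 2^4*3^1 * 53^1*199^1* 211^1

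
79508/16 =19877/4 = 4969.25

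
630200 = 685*920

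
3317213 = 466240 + 2850973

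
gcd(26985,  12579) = 21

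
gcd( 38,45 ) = 1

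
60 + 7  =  67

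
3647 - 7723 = - 4076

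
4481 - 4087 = 394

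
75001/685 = 109+336/685 = 109.49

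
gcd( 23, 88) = 1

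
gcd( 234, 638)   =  2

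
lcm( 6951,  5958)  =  41706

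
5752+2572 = 8324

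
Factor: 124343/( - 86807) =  - 7^( - 1 )*12401^(-1 )*124343^1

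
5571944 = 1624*3431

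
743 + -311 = 432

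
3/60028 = 3/60028 = 0.00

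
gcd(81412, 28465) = 1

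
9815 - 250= 9565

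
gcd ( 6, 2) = 2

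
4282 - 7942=  -  3660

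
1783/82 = 1783/82 = 21.74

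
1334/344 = 667/172 = 3.88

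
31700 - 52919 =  - 21219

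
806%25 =6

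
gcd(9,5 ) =1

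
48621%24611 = 24010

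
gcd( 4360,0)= 4360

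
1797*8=14376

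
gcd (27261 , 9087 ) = 9087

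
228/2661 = 76/887= 0.09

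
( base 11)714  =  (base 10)862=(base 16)35e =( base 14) 458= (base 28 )12M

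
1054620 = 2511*420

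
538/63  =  538/63 = 8.54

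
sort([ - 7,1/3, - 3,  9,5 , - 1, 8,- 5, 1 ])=[ - 7 , - 5,-3,  -  1, 1/3,1, 5,8,9] 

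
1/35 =1/35 = 0.03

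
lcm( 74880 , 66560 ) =599040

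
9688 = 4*2422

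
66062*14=924868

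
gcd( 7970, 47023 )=797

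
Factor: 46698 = 2^1*3^1*43^1* 181^1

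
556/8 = 139/2 = 69.50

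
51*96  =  4896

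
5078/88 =2539/44 = 57.70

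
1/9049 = 1/9049 =0.00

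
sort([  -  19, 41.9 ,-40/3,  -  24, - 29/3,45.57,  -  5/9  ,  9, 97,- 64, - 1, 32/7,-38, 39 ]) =[  -  64 , - 38, - 24, - 19, - 40/3 ,-29/3, - 1,  -  5/9,32/7, 9, 39,41.9, 45.57,97 ] 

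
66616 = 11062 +55554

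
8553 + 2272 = 10825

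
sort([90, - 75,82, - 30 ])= [ - 75, - 30, 82, 90]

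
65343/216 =21781/72 = 302.51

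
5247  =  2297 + 2950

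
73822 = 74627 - 805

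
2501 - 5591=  - 3090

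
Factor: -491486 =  - 2^1*397^1*619^1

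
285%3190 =285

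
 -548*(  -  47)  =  25756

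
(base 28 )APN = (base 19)14DD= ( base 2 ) 10000101110011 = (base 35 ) 6YN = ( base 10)8563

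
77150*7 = 540050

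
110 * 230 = 25300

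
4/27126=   2/13563 =0.00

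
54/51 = 18/17 = 1.06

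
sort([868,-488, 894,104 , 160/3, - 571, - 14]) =[ - 571, - 488 , - 14,  160/3,104, 868, 894 ]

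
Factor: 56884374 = 2^1*3^2 * 73^1*43291^1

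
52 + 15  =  67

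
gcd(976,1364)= 4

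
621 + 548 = 1169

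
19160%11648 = 7512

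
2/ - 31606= - 1/15803 = - 0.00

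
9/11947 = 9/11947 = 0.00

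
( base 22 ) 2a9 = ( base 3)1122100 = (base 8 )2255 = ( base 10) 1197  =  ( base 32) 15D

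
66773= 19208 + 47565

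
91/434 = 13/62 = 0.21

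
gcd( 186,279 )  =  93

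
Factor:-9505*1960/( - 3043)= 18629800/3043 = 2^3*5^2*7^2*17^(-1)*179^(-1)*1901^1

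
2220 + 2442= 4662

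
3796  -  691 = 3105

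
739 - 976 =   -  237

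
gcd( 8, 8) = 8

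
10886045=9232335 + 1653710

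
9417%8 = 1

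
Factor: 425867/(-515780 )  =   - 611/740=- 2^( - 2)*5^ ( - 1) * 13^1*37^( - 1)*47^1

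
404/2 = 202 = 202.00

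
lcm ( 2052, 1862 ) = 100548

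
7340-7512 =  - 172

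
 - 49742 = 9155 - 58897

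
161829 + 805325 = 967154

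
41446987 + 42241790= 83688777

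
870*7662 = 6665940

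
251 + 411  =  662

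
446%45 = 41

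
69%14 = 13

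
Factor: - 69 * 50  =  -3450=- 2^1*3^1 * 5^2*23^1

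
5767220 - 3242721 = 2524499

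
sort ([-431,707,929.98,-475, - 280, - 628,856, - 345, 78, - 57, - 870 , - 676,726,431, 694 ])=[ - 870, -676,  -  628, - 475, - 431, - 345, - 280, - 57 , 78,431,694,707 , 726, 856, 929.98]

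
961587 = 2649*363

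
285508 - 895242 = -609734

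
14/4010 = 7/2005 = 0.00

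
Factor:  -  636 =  - 2^2*3^1*53^1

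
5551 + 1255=6806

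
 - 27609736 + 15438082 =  -12171654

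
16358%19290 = 16358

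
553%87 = 31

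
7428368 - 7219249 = 209119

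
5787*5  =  28935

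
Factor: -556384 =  - 2^5*17387^1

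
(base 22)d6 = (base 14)16c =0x124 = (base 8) 444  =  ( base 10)292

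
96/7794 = 16/1299 = 0.01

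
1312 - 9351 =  - 8039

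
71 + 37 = 108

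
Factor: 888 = 2^3*3^1 * 37^1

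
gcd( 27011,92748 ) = 1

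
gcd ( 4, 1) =1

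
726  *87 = 63162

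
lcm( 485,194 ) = 970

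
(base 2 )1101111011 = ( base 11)740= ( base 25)1ag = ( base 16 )37b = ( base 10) 891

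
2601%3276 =2601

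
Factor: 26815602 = 2^1*3^1 * 11^1 * 37^1*79^1*139^1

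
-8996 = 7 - 9003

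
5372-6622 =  -1250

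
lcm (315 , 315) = 315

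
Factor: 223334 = 2^1*111667^1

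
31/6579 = 31/6579 =0.00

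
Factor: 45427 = 45427^1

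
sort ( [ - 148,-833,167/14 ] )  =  [ - 833, - 148, 167/14 ] 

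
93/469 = 93/469 = 0.20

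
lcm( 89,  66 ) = 5874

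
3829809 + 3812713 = 7642522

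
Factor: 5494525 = 5^2*271^1*811^1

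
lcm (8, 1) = 8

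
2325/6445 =465/1289= 0.36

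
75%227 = 75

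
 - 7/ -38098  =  7/38098= 0.00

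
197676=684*289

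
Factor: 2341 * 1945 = 4553245 = 5^1*389^1*2341^1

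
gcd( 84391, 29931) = 1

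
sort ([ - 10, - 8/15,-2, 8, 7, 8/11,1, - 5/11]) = [  -  10 , - 2, - 8/15, - 5/11 , 8/11,1,7, 8 ]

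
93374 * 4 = 373496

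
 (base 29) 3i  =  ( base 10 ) 105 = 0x69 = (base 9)126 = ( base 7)210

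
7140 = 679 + 6461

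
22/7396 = 11/3698 = 0.00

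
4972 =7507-2535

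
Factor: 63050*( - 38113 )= - 2^1*5^2*13^1*97^1*38113^1 = - 2403024650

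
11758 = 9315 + 2443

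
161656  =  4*40414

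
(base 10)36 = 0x24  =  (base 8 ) 44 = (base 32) 14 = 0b100100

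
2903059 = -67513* ( - 43)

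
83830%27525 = 1255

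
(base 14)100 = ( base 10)196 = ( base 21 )97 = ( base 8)304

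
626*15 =9390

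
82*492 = 40344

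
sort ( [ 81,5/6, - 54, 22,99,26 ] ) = [ - 54,5/6,22,26,81, 99]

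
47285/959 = 6755/137 = 49.31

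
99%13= 8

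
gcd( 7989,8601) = 3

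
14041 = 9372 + 4669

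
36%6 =0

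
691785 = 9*76865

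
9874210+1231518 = 11105728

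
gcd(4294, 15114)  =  2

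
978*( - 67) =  - 65526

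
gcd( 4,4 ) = 4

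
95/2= 95/2 = 47.50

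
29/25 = 1+ 4/25  =  1.16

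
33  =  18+15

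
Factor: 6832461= 3^1 * 2277487^1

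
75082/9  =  8342 + 4/9  =  8342.44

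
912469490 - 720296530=192172960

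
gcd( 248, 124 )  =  124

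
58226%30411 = 27815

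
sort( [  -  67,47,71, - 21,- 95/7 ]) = [-67,-21, - 95/7,47,71]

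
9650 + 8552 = 18202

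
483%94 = 13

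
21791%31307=21791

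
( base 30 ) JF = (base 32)i9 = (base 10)585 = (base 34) h7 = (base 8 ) 1111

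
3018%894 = 336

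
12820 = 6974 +5846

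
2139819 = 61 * 35079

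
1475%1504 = 1475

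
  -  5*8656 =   -  43280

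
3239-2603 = 636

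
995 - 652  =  343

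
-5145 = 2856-8001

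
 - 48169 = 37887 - 86056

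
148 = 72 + 76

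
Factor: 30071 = 30071^1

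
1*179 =179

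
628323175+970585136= 1598908311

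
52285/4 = 13071 + 1/4  =  13071.25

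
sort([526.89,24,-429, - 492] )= [ - 492, - 429, 24, 526.89]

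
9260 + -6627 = 2633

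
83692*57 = 4770444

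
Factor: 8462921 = 89^1*95089^1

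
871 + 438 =1309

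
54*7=378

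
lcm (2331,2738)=172494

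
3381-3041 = 340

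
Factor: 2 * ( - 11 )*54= - 2^2 * 3^3*11^1 = -1188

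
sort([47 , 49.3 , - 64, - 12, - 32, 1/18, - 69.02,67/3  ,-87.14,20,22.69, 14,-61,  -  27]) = [  -  87.14 ,  -  69.02, - 64, - 61 , - 32 , - 27 , - 12,1/18,14,  20,67/3,22.69 , 47,49.3]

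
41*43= 1763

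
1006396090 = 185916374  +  820479716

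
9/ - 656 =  - 9/656=   - 0.01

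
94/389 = 94/389 = 0.24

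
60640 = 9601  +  51039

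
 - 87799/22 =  - 87799/22= - 3990.86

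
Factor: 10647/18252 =2^( - 2)*3^(-1)*7^1 = 7/12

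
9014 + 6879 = 15893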